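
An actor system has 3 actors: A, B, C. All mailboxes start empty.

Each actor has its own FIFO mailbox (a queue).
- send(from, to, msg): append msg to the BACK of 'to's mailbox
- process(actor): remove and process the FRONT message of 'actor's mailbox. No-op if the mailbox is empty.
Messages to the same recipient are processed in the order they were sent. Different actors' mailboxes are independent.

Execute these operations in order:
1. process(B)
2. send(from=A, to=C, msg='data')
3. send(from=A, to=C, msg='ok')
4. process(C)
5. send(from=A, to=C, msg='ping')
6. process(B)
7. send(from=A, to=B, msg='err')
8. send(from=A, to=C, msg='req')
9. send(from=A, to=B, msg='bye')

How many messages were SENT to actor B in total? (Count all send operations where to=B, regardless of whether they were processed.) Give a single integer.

Answer: 2

Derivation:
After 1 (process(B)): A:[] B:[] C:[]
After 2 (send(from=A, to=C, msg='data')): A:[] B:[] C:[data]
After 3 (send(from=A, to=C, msg='ok')): A:[] B:[] C:[data,ok]
After 4 (process(C)): A:[] B:[] C:[ok]
After 5 (send(from=A, to=C, msg='ping')): A:[] B:[] C:[ok,ping]
After 6 (process(B)): A:[] B:[] C:[ok,ping]
After 7 (send(from=A, to=B, msg='err')): A:[] B:[err] C:[ok,ping]
After 8 (send(from=A, to=C, msg='req')): A:[] B:[err] C:[ok,ping,req]
After 9 (send(from=A, to=B, msg='bye')): A:[] B:[err,bye] C:[ok,ping,req]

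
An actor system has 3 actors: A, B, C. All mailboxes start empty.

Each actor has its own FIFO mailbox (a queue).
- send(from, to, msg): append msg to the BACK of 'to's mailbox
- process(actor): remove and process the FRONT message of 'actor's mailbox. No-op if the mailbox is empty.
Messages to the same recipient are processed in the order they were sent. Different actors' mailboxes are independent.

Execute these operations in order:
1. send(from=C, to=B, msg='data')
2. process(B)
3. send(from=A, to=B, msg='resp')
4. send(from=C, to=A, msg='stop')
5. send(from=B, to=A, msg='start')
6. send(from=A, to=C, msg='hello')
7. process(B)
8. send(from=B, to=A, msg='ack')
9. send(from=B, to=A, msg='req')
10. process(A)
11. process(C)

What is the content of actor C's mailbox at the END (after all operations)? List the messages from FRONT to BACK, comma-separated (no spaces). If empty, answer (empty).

Answer: (empty)

Derivation:
After 1 (send(from=C, to=B, msg='data')): A:[] B:[data] C:[]
After 2 (process(B)): A:[] B:[] C:[]
After 3 (send(from=A, to=B, msg='resp')): A:[] B:[resp] C:[]
After 4 (send(from=C, to=A, msg='stop')): A:[stop] B:[resp] C:[]
After 5 (send(from=B, to=A, msg='start')): A:[stop,start] B:[resp] C:[]
After 6 (send(from=A, to=C, msg='hello')): A:[stop,start] B:[resp] C:[hello]
After 7 (process(B)): A:[stop,start] B:[] C:[hello]
After 8 (send(from=B, to=A, msg='ack')): A:[stop,start,ack] B:[] C:[hello]
After 9 (send(from=B, to=A, msg='req')): A:[stop,start,ack,req] B:[] C:[hello]
After 10 (process(A)): A:[start,ack,req] B:[] C:[hello]
After 11 (process(C)): A:[start,ack,req] B:[] C:[]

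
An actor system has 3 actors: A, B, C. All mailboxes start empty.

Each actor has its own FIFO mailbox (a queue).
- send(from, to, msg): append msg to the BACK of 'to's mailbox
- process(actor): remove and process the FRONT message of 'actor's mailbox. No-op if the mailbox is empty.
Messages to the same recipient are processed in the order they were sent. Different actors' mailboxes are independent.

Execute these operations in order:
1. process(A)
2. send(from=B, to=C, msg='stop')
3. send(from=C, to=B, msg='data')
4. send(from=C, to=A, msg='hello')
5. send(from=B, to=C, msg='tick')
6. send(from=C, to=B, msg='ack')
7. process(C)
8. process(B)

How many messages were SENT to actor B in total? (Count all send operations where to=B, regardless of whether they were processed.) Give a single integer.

After 1 (process(A)): A:[] B:[] C:[]
After 2 (send(from=B, to=C, msg='stop')): A:[] B:[] C:[stop]
After 3 (send(from=C, to=B, msg='data')): A:[] B:[data] C:[stop]
After 4 (send(from=C, to=A, msg='hello')): A:[hello] B:[data] C:[stop]
After 5 (send(from=B, to=C, msg='tick')): A:[hello] B:[data] C:[stop,tick]
After 6 (send(from=C, to=B, msg='ack')): A:[hello] B:[data,ack] C:[stop,tick]
After 7 (process(C)): A:[hello] B:[data,ack] C:[tick]
After 8 (process(B)): A:[hello] B:[ack] C:[tick]

Answer: 2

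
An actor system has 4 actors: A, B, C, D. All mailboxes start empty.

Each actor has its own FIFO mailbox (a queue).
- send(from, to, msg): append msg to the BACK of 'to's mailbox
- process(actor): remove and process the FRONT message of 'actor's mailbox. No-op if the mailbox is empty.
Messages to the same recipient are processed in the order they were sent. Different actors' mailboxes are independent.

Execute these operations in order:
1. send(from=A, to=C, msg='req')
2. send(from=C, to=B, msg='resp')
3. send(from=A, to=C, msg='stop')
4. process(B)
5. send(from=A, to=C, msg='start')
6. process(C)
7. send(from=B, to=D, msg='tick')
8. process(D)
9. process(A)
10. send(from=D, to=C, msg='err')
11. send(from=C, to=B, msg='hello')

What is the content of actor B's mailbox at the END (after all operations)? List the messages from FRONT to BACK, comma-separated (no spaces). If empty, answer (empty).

After 1 (send(from=A, to=C, msg='req')): A:[] B:[] C:[req] D:[]
After 2 (send(from=C, to=B, msg='resp')): A:[] B:[resp] C:[req] D:[]
After 3 (send(from=A, to=C, msg='stop')): A:[] B:[resp] C:[req,stop] D:[]
After 4 (process(B)): A:[] B:[] C:[req,stop] D:[]
After 5 (send(from=A, to=C, msg='start')): A:[] B:[] C:[req,stop,start] D:[]
After 6 (process(C)): A:[] B:[] C:[stop,start] D:[]
After 7 (send(from=B, to=D, msg='tick')): A:[] B:[] C:[stop,start] D:[tick]
After 8 (process(D)): A:[] B:[] C:[stop,start] D:[]
After 9 (process(A)): A:[] B:[] C:[stop,start] D:[]
After 10 (send(from=D, to=C, msg='err')): A:[] B:[] C:[stop,start,err] D:[]
After 11 (send(from=C, to=B, msg='hello')): A:[] B:[hello] C:[stop,start,err] D:[]

Answer: hello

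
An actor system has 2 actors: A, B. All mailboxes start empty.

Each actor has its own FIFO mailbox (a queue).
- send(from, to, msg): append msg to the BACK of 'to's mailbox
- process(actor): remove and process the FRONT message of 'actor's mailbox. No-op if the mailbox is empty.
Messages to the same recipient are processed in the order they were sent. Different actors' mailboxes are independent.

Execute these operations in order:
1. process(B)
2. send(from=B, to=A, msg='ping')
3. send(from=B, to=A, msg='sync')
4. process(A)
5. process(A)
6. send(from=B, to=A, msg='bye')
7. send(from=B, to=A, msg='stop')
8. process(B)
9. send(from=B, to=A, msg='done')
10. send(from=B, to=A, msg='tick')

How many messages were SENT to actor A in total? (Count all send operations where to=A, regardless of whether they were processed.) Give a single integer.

After 1 (process(B)): A:[] B:[]
After 2 (send(from=B, to=A, msg='ping')): A:[ping] B:[]
After 3 (send(from=B, to=A, msg='sync')): A:[ping,sync] B:[]
After 4 (process(A)): A:[sync] B:[]
After 5 (process(A)): A:[] B:[]
After 6 (send(from=B, to=A, msg='bye')): A:[bye] B:[]
After 7 (send(from=B, to=A, msg='stop')): A:[bye,stop] B:[]
After 8 (process(B)): A:[bye,stop] B:[]
After 9 (send(from=B, to=A, msg='done')): A:[bye,stop,done] B:[]
After 10 (send(from=B, to=A, msg='tick')): A:[bye,stop,done,tick] B:[]

Answer: 6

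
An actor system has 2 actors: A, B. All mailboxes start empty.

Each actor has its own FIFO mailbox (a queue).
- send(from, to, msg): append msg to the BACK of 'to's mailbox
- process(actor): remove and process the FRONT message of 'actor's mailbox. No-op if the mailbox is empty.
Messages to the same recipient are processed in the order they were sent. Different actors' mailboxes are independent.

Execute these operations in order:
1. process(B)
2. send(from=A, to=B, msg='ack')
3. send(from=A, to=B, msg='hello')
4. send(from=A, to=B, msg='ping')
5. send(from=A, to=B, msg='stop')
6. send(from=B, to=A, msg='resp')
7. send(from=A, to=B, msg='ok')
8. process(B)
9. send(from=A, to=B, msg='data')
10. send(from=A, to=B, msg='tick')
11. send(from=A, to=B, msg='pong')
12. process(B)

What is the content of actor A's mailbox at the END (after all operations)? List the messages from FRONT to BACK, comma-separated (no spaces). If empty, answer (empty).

After 1 (process(B)): A:[] B:[]
After 2 (send(from=A, to=B, msg='ack')): A:[] B:[ack]
After 3 (send(from=A, to=B, msg='hello')): A:[] B:[ack,hello]
After 4 (send(from=A, to=B, msg='ping')): A:[] B:[ack,hello,ping]
After 5 (send(from=A, to=B, msg='stop')): A:[] B:[ack,hello,ping,stop]
After 6 (send(from=B, to=A, msg='resp')): A:[resp] B:[ack,hello,ping,stop]
After 7 (send(from=A, to=B, msg='ok')): A:[resp] B:[ack,hello,ping,stop,ok]
After 8 (process(B)): A:[resp] B:[hello,ping,stop,ok]
After 9 (send(from=A, to=B, msg='data')): A:[resp] B:[hello,ping,stop,ok,data]
After 10 (send(from=A, to=B, msg='tick')): A:[resp] B:[hello,ping,stop,ok,data,tick]
After 11 (send(from=A, to=B, msg='pong')): A:[resp] B:[hello,ping,stop,ok,data,tick,pong]
After 12 (process(B)): A:[resp] B:[ping,stop,ok,data,tick,pong]

Answer: resp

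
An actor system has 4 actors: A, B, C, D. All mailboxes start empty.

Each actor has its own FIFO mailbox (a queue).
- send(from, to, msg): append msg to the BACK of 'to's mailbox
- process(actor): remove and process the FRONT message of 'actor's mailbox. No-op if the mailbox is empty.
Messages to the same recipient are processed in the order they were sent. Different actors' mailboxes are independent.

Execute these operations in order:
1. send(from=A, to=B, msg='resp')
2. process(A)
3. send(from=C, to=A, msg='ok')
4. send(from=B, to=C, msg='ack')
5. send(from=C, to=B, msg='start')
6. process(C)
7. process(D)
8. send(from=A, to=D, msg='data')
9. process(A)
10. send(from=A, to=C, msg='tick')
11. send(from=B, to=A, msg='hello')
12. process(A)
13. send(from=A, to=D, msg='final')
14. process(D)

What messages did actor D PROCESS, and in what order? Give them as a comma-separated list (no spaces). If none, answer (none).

Answer: data

Derivation:
After 1 (send(from=A, to=B, msg='resp')): A:[] B:[resp] C:[] D:[]
After 2 (process(A)): A:[] B:[resp] C:[] D:[]
After 3 (send(from=C, to=A, msg='ok')): A:[ok] B:[resp] C:[] D:[]
After 4 (send(from=B, to=C, msg='ack')): A:[ok] B:[resp] C:[ack] D:[]
After 5 (send(from=C, to=B, msg='start')): A:[ok] B:[resp,start] C:[ack] D:[]
After 6 (process(C)): A:[ok] B:[resp,start] C:[] D:[]
After 7 (process(D)): A:[ok] B:[resp,start] C:[] D:[]
After 8 (send(from=A, to=D, msg='data')): A:[ok] B:[resp,start] C:[] D:[data]
After 9 (process(A)): A:[] B:[resp,start] C:[] D:[data]
After 10 (send(from=A, to=C, msg='tick')): A:[] B:[resp,start] C:[tick] D:[data]
After 11 (send(from=B, to=A, msg='hello')): A:[hello] B:[resp,start] C:[tick] D:[data]
After 12 (process(A)): A:[] B:[resp,start] C:[tick] D:[data]
After 13 (send(from=A, to=D, msg='final')): A:[] B:[resp,start] C:[tick] D:[data,final]
After 14 (process(D)): A:[] B:[resp,start] C:[tick] D:[final]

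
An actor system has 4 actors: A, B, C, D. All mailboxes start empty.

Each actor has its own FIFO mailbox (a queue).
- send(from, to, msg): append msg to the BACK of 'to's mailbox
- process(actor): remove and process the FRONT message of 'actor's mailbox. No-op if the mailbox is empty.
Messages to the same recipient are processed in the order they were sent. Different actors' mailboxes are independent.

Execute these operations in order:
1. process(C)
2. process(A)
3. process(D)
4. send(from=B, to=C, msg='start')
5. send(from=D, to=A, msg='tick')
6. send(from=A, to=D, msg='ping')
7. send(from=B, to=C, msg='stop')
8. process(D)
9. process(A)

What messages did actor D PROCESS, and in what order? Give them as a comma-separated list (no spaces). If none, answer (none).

Answer: ping

Derivation:
After 1 (process(C)): A:[] B:[] C:[] D:[]
After 2 (process(A)): A:[] B:[] C:[] D:[]
After 3 (process(D)): A:[] B:[] C:[] D:[]
After 4 (send(from=B, to=C, msg='start')): A:[] B:[] C:[start] D:[]
After 5 (send(from=D, to=A, msg='tick')): A:[tick] B:[] C:[start] D:[]
After 6 (send(from=A, to=D, msg='ping')): A:[tick] B:[] C:[start] D:[ping]
After 7 (send(from=B, to=C, msg='stop')): A:[tick] B:[] C:[start,stop] D:[ping]
After 8 (process(D)): A:[tick] B:[] C:[start,stop] D:[]
After 9 (process(A)): A:[] B:[] C:[start,stop] D:[]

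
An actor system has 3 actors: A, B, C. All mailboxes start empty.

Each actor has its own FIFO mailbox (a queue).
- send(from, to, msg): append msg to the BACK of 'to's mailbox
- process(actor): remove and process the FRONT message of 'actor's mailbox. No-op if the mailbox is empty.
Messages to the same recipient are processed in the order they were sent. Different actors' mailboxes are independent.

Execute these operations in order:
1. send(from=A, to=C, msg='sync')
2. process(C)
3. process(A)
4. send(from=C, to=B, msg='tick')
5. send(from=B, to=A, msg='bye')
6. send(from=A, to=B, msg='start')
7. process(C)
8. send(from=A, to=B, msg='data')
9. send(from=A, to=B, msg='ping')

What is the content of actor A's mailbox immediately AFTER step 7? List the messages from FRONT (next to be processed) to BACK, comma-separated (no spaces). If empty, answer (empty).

After 1 (send(from=A, to=C, msg='sync')): A:[] B:[] C:[sync]
After 2 (process(C)): A:[] B:[] C:[]
After 3 (process(A)): A:[] B:[] C:[]
After 4 (send(from=C, to=B, msg='tick')): A:[] B:[tick] C:[]
After 5 (send(from=B, to=A, msg='bye')): A:[bye] B:[tick] C:[]
After 6 (send(from=A, to=B, msg='start')): A:[bye] B:[tick,start] C:[]
After 7 (process(C)): A:[bye] B:[tick,start] C:[]

bye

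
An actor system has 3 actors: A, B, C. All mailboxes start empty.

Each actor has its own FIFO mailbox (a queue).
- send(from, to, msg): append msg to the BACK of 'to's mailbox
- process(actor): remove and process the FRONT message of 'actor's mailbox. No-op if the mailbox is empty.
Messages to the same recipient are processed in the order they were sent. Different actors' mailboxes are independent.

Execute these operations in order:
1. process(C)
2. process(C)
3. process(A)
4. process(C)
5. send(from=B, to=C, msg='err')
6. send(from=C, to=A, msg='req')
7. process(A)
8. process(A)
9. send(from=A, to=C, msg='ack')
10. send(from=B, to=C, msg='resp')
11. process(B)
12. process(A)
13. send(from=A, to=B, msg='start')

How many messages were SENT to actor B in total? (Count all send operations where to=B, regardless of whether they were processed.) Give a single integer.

Answer: 1

Derivation:
After 1 (process(C)): A:[] B:[] C:[]
After 2 (process(C)): A:[] B:[] C:[]
After 3 (process(A)): A:[] B:[] C:[]
After 4 (process(C)): A:[] B:[] C:[]
After 5 (send(from=B, to=C, msg='err')): A:[] B:[] C:[err]
After 6 (send(from=C, to=A, msg='req')): A:[req] B:[] C:[err]
After 7 (process(A)): A:[] B:[] C:[err]
After 8 (process(A)): A:[] B:[] C:[err]
After 9 (send(from=A, to=C, msg='ack')): A:[] B:[] C:[err,ack]
After 10 (send(from=B, to=C, msg='resp')): A:[] B:[] C:[err,ack,resp]
After 11 (process(B)): A:[] B:[] C:[err,ack,resp]
After 12 (process(A)): A:[] B:[] C:[err,ack,resp]
After 13 (send(from=A, to=B, msg='start')): A:[] B:[start] C:[err,ack,resp]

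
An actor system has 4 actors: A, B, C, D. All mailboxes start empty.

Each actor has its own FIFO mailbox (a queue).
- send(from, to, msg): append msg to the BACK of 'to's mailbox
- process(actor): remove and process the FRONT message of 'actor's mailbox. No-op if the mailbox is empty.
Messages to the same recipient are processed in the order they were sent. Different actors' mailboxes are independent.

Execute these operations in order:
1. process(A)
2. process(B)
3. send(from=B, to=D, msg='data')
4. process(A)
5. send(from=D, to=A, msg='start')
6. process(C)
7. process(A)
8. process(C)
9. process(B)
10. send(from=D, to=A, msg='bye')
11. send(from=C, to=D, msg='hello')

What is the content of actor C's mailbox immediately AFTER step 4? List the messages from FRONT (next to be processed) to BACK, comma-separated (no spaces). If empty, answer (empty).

After 1 (process(A)): A:[] B:[] C:[] D:[]
After 2 (process(B)): A:[] B:[] C:[] D:[]
After 3 (send(from=B, to=D, msg='data')): A:[] B:[] C:[] D:[data]
After 4 (process(A)): A:[] B:[] C:[] D:[data]

(empty)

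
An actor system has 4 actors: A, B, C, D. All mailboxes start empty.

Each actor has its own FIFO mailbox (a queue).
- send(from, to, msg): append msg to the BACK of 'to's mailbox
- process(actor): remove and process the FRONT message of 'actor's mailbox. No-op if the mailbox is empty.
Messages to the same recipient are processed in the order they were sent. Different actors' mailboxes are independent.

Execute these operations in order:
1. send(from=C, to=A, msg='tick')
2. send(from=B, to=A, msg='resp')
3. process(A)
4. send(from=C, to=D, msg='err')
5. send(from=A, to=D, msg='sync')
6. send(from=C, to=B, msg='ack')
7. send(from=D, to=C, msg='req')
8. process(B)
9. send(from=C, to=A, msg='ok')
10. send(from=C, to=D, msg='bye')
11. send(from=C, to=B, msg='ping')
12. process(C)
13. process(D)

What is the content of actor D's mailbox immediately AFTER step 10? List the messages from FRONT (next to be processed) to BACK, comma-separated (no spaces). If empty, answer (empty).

After 1 (send(from=C, to=A, msg='tick')): A:[tick] B:[] C:[] D:[]
After 2 (send(from=B, to=A, msg='resp')): A:[tick,resp] B:[] C:[] D:[]
After 3 (process(A)): A:[resp] B:[] C:[] D:[]
After 4 (send(from=C, to=D, msg='err')): A:[resp] B:[] C:[] D:[err]
After 5 (send(from=A, to=D, msg='sync')): A:[resp] B:[] C:[] D:[err,sync]
After 6 (send(from=C, to=B, msg='ack')): A:[resp] B:[ack] C:[] D:[err,sync]
After 7 (send(from=D, to=C, msg='req')): A:[resp] B:[ack] C:[req] D:[err,sync]
After 8 (process(B)): A:[resp] B:[] C:[req] D:[err,sync]
After 9 (send(from=C, to=A, msg='ok')): A:[resp,ok] B:[] C:[req] D:[err,sync]
After 10 (send(from=C, to=D, msg='bye')): A:[resp,ok] B:[] C:[req] D:[err,sync,bye]

err,sync,bye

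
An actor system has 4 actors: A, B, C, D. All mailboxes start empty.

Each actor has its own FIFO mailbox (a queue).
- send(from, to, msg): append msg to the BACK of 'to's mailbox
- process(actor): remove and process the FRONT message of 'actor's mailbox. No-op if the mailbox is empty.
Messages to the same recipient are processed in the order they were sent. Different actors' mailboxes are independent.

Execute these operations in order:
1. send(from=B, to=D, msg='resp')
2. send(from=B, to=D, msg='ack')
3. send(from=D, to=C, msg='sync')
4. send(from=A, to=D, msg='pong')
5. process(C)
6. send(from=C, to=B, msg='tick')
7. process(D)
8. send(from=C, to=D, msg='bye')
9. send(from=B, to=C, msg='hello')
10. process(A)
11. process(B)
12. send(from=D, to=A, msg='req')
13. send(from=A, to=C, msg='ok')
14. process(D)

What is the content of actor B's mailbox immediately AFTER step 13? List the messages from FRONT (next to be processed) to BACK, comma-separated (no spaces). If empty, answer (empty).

After 1 (send(from=B, to=D, msg='resp')): A:[] B:[] C:[] D:[resp]
After 2 (send(from=B, to=D, msg='ack')): A:[] B:[] C:[] D:[resp,ack]
After 3 (send(from=D, to=C, msg='sync')): A:[] B:[] C:[sync] D:[resp,ack]
After 4 (send(from=A, to=D, msg='pong')): A:[] B:[] C:[sync] D:[resp,ack,pong]
After 5 (process(C)): A:[] B:[] C:[] D:[resp,ack,pong]
After 6 (send(from=C, to=B, msg='tick')): A:[] B:[tick] C:[] D:[resp,ack,pong]
After 7 (process(D)): A:[] B:[tick] C:[] D:[ack,pong]
After 8 (send(from=C, to=D, msg='bye')): A:[] B:[tick] C:[] D:[ack,pong,bye]
After 9 (send(from=B, to=C, msg='hello')): A:[] B:[tick] C:[hello] D:[ack,pong,bye]
After 10 (process(A)): A:[] B:[tick] C:[hello] D:[ack,pong,bye]
After 11 (process(B)): A:[] B:[] C:[hello] D:[ack,pong,bye]
After 12 (send(from=D, to=A, msg='req')): A:[req] B:[] C:[hello] D:[ack,pong,bye]
After 13 (send(from=A, to=C, msg='ok')): A:[req] B:[] C:[hello,ok] D:[ack,pong,bye]

(empty)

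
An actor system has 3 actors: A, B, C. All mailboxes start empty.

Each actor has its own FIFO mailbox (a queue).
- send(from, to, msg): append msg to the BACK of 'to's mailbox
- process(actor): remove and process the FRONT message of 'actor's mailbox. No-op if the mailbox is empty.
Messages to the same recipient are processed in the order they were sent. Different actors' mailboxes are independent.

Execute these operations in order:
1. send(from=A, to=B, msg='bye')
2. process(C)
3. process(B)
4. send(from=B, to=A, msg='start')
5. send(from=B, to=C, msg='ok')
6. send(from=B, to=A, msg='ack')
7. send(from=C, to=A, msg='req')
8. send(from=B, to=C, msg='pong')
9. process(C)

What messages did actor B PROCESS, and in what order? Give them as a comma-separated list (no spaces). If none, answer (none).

After 1 (send(from=A, to=B, msg='bye')): A:[] B:[bye] C:[]
After 2 (process(C)): A:[] B:[bye] C:[]
After 3 (process(B)): A:[] B:[] C:[]
After 4 (send(from=B, to=A, msg='start')): A:[start] B:[] C:[]
After 5 (send(from=B, to=C, msg='ok')): A:[start] B:[] C:[ok]
After 6 (send(from=B, to=A, msg='ack')): A:[start,ack] B:[] C:[ok]
After 7 (send(from=C, to=A, msg='req')): A:[start,ack,req] B:[] C:[ok]
After 8 (send(from=B, to=C, msg='pong')): A:[start,ack,req] B:[] C:[ok,pong]
After 9 (process(C)): A:[start,ack,req] B:[] C:[pong]

Answer: bye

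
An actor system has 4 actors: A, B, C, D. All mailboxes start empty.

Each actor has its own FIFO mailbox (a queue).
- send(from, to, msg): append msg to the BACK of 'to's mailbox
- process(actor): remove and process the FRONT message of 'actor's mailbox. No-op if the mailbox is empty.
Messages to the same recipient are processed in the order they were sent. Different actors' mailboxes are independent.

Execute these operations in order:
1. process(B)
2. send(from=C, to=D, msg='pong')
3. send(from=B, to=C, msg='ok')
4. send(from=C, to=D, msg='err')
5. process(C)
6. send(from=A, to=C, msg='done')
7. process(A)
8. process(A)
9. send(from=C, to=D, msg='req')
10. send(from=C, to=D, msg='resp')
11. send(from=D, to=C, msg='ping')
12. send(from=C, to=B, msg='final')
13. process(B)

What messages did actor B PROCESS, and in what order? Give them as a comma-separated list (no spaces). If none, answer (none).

Answer: final

Derivation:
After 1 (process(B)): A:[] B:[] C:[] D:[]
After 2 (send(from=C, to=D, msg='pong')): A:[] B:[] C:[] D:[pong]
After 3 (send(from=B, to=C, msg='ok')): A:[] B:[] C:[ok] D:[pong]
After 4 (send(from=C, to=D, msg='err')): A:[] B:[] C:[ok] D:[pong,err]
After 5 (process(C)): A:[] B:[] C:[] D:[pong,err]
After 6 (send(from=A, to=C, msg='done')): A:[] B:[] C:[done] D:[pong,err]
After 7 (process(A)): A:[] B:[] C:[done] D:[pong,err]
After 8 (process(A)): A:[] B:[] C:[done] D:[pong,err]
After 9 (send(from=C, to=D, msg='req')): A:[] B:[] C:[done] D:[pong,err,req]
After 10 (send(from=C, to=D, msg='resp')): A:[] B:[] C:[done] D:[pong,err,req,resp]
After 11 (send(from=D, to=C, msg='ping')): A:[] B:[] C:[done,ping] D:[pong,err,req,resp]
After 12 (send(from=C, to=B, msg='final')): A:[] B:[final] C:[done,ping] D:[pong,err,req,resp]
After 13 (process(B)): A:[] B:[] C:[done,ping] D:[pong,err,req,resp]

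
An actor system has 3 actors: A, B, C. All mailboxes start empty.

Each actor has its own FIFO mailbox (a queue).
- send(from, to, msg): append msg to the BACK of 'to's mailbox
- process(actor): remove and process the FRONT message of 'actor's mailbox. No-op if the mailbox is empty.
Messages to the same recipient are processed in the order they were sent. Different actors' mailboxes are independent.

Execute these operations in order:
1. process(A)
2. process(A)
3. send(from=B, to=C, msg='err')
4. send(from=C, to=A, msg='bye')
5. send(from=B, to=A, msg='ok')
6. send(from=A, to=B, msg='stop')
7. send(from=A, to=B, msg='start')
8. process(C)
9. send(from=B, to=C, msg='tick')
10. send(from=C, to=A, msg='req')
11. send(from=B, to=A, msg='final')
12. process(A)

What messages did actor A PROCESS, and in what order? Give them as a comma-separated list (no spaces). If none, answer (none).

After 1 (process(A)): A:[] B:[] C:[]
After 2 (process(A)): A:[] B:[] C:[]
After 3 (send(from=B, to=C, msg='err')): A:[] B:[] C:[err]
After 4 (send(from=C, to=A, msg='bye')): A:[bye] B:[] C:[err]
After 5 (send(from=B, to=A, msg='ok')): A:[bye,ok] B:[] C:[err]
After 6 (send(from=A, to=B, msg='stop')): A:[bye,ok] B:[stop] C:[err]
After 7 (send(from=A, to=B, msg='start')): A:[bye,ok] B:[stop,start] C:[err]
After 8 (process(C)): A:[bye,ok] B:[stop,start] C:[]
After 9 (send(from=B, to=C, msg='tick')): A:[bye,ok] B:[stop,start] C:[tick]
After 10 (send(from=C, to=A, msg='req')): A:[bye,ok,req] B:[stop,start] C:[tick]
After 11 (send(from=B, to=A, msg='final')): A:[bye,ok,req,final] B:[stop,start] C:[tick]
After 12 (process(A)): A:[ok,req,final] B:[stop,start] C:[tick]

Answer: bye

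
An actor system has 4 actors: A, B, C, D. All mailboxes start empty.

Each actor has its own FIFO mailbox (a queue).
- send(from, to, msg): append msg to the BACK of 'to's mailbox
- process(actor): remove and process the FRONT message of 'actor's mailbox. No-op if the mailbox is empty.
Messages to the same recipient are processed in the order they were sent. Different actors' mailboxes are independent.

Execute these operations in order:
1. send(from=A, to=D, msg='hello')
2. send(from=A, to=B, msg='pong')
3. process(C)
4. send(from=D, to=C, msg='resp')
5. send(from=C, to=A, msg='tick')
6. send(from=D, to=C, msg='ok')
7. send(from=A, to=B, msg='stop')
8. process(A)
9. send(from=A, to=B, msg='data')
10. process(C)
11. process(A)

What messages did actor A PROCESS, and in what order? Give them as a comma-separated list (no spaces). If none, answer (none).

After 1 (send(from=A, to=D, msg='hello')): A:[] B:[] C:[] D:[hello]
After 2 (send(from=A, to=B, msg='pong')): A:[] B:[pong] C:[] D:[hello]
After 3 (process(C)): A:[] B:[pong] C:[] D:[hello]
After 4 (send(from=D, to=C, msg='resp')): A:[] B:[pong] C:[resp] D:[hello]
After 5 (send(from=C, to=A, msg='tick')): A:[tick] B:[pong] C:[resp] D:[hello]
After 6 (send(from=D, to=C, msg='ok')): A:[tick] B:[pong] C:[resp,ok] D:[hello]
After 7 (send(from=A, to=B, msg='stop')): A:[tick] B:[pong,stop] C:[resp,ok] D:[hello]
After 8 (process(A)): A:[] B:[pong,stop] C:[resp,ok] D:[hello]
After 9 (send(from=A, to=B, msg='data')): A:[] B:[pong,stop,data] C:[resp,ok] D:[hello]
After 10 (process(C)): A:[] B:[pong,stop,data] C:[ok] D:[hello]
After 11 (process(A)): A:[] B:[pong,stop,data] C:[ok] D:[hello]

Answer: tick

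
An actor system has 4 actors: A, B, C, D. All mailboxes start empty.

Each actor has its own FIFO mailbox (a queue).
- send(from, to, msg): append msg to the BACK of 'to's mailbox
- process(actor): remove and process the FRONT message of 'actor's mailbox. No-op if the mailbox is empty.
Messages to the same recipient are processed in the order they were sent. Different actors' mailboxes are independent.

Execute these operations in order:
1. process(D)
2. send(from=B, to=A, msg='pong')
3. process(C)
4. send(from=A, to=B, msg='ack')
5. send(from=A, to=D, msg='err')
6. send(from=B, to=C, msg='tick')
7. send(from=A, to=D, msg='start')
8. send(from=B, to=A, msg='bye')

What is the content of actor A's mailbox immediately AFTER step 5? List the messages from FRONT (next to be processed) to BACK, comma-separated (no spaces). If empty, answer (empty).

After 1 (process(D)): A:[] B:[] C:[] D:[]
After 2 (send(from=B, to=A, msg='pong')): A:[pong] B:[] C:[] D:[]
After 3 (process(C)): A:[pong] B:[] C:[] D:[]
After 4 (send(from=A, to=B, msg='ack')): A:[pong] B:[ack] C:[] D:[]
After 5 (send(from=A, to=D, msg='err')): A:[pong] B:[ack] C:[] D:[err]

pong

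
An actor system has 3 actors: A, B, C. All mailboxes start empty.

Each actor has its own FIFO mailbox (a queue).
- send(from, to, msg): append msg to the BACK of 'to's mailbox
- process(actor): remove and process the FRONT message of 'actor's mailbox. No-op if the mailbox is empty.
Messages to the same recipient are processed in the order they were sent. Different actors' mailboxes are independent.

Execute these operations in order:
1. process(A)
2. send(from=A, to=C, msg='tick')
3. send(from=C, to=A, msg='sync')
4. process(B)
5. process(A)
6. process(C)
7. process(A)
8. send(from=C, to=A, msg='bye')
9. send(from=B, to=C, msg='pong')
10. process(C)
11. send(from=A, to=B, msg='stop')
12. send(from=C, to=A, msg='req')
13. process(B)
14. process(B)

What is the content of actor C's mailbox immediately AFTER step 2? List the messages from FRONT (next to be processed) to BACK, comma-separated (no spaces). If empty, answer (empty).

After 1 (process(A)): A:[] B:[] C:[]
After 2 (send(from=A, to=C, msg='tick')): A:[] B:[] C:[tick]

tick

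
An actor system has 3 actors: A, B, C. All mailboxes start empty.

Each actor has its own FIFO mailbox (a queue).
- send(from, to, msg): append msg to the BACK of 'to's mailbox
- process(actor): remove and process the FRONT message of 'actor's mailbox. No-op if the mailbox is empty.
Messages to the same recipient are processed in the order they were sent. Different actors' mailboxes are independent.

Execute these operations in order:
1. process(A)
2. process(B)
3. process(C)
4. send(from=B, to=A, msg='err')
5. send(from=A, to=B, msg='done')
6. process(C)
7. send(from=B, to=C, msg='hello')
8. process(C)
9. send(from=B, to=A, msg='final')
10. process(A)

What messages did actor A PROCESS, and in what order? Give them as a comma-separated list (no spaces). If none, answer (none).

Answer: err

Derivation:
After 1 (process(A)): A:[] B:[] C:[]
After 2 (process(B)): A:[] B:[] C:[]
After 3 (process(C)): A:[] B:[] C:[]
After 4 (send(from=B, to=A, msg='err')): A:[err] B:[] C:[]
After 5 (send(from=A, to=B, msg='done')): A:[err] B:[done] C:[]
After 6 (process(C)): A:[err] B:[done] C:[]
After 7 (send(from=B, to=C, msg='hello')): A:[err] B:[done] C:[hello]
After 8 (process(C)): A:[err] B:[done] C:[]
After 9 (send(from=B, to=A, msg='final')): A:[err,final] B:[done] C:[]
After 10 (process(A)): A:[final] B:[done] C:[]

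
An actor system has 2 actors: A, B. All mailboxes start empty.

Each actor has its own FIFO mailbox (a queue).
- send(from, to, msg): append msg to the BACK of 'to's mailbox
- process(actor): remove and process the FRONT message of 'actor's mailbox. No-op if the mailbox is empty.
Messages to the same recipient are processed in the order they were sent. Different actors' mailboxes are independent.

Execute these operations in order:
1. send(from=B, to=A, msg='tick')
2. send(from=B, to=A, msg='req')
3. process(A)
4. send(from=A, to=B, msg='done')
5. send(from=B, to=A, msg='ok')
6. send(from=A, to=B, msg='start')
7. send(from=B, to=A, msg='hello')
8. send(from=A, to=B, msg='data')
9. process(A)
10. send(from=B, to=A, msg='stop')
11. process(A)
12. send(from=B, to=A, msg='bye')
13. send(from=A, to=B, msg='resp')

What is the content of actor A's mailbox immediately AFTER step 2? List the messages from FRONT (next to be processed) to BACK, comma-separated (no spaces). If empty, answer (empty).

After 1 (send(from=B, to=A, msg='tick')): A:[tick] B:[]
After 2 (send(from=B, to=A, msg='req')): A:[tick,req] B:[]

tick,req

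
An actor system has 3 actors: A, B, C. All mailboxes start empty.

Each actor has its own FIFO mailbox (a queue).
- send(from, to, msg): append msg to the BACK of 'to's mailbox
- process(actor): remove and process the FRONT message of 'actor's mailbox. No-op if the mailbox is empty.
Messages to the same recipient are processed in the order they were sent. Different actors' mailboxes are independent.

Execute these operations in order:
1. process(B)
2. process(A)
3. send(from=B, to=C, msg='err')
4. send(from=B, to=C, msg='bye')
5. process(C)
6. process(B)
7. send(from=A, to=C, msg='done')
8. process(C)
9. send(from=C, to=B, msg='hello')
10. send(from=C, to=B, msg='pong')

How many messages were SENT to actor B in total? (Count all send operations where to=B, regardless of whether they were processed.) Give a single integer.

Answer: 2

Derivation:
After 1 (process(B)): A:[] B:[] C:[]
After 2 (process(A)): A:[] B:[] C:[]
After 3 (send(from=B, to=C, msg='err')): A:[] B:[] C:[err]
After 4 (send(from=B, to=C, msg='bye')): A:[] B:[] C:[err,bye]
After 5 (process(C)): A:[] B:[] C:[bye]
After 6 (process(B)): A:[] B:[] C:[bye]
After 7 (send(from=A, to=C, msg='done')): A:[] B:[] C:[bye,done]
After 8 (process(C)): A:[] B:[] C:[done]
After 9 (send(from=C, to=B, msg='hello')): A:[] B:[hello] C:[done]
After 10 (send(from=C, to=B, msg='pong')): A:[] B:[hello,pong] C:[done]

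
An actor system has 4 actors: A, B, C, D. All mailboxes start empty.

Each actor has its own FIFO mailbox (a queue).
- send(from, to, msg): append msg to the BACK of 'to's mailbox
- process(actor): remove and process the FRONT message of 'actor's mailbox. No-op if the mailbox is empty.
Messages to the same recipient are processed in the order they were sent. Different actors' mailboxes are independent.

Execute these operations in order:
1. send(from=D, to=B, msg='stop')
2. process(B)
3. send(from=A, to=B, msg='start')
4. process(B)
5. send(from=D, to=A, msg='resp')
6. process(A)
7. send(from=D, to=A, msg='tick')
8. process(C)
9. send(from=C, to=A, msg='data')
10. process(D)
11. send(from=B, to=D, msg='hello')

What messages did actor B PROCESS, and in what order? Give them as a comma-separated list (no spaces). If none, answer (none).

Answer: stop,start

Derivation:
After 1 (send(from=D, to=B, msg='stop')): A:[] B:[stop] C:[] D:[]
After 2 (process(B)): A:[] B:[] C:[] D:[]
After 3 (send(from=A, to=B, msg='start')): A:[] B:[start] C:[] D:[]
After 4 (process(B)): A:[] B:[] C:[] D:[]
After 5 (send(from=D, to=A, msg='resp')): A:[resp] B:[] C:[] D:[]
After 6 (process(A)): A:[] B:[] C:[] D:[]
After 7 (send(from=D, to=A, msg='tick')): A:[tick] B:[] C:[] D:[]
After 8 (process(C)): A:[tick] B:[] C:[] D:[]
After 9 (send(from=C, to=A, msg='data')): A:[tick,data] B:[] C:[] D:[]
After 10 (process(D)): A:[tick,data] B:[] C:[] D:[]
After 11 (send(from=B, to=D, msg='hello')): A:[tick,data] B:[] C:[] D:[hello]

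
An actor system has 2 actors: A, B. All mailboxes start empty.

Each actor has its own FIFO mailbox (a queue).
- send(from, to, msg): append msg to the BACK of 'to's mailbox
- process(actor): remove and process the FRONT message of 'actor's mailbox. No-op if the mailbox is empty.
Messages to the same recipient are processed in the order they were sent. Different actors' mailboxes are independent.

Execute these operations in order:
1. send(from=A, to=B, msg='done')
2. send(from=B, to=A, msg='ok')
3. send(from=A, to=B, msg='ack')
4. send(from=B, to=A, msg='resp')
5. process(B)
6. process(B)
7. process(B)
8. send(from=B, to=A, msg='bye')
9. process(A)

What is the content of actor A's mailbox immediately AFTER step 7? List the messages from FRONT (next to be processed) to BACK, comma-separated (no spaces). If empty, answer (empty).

After 1 (send(from=A, to=B, msg='done')): A:[] B:[done]
After 2 (send(from=B, to=A, msg='ok')): A:[ok] B:[done]
After 3 (send(from=A, to=B, msg='ack')): A:[ok] B:[done,ack]
After 4 (send(from=B, to=A, msg='resp')): A:[ok,resp] B:[done,ack]
After 5 (process(B)): A:[ok,resp] B:[ack]
After 6 (process(B)): A:[ok,resp] B:[]
After 7 (process(B)): A:[ok,resp] B:[]

ok,resp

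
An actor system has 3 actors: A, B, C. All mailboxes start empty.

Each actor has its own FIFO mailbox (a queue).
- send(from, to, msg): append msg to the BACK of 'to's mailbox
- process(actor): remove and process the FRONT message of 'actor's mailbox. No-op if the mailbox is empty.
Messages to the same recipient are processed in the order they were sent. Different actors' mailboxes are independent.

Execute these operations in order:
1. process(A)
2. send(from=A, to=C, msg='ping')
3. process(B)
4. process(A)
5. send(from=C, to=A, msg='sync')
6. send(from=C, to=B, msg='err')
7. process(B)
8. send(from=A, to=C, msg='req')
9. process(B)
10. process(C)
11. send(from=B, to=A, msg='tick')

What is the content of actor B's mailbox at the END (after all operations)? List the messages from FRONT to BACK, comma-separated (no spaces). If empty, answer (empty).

After 1 (process(A)): A:[] B:[] C:[]
After 2 (send(from=A, to=C, msg='ping')): A:[] B:[] C:[ping]
After 3 (process(B)): A:[] B:[] C:[ping]
After 4 (process(A)): A:[] B:[] C:[ping]
After 5 (send(from=C, to=A, msg='sync')): A:[sync] B:[] C:[ping]
After 6 (send(from=C, to=B, msg='err')): A:[sync] B:[err] C:[ping]
After 7 (process(B)): A:[sync] B:[] C:[ping]
After 8 (send(from=A, to=C, msg='req')): A:[sync] B:[] C:[ping,req]
After 9 (process(B)): A:[sync] B:[] C:[ping,req]
After 10 (process(C)): A:[sync] B:[] C:[req]
After 11 (send(from=B, to=A, msg='tick')): A:[sync,tick] B:[] C:[req]

Answer: (empty)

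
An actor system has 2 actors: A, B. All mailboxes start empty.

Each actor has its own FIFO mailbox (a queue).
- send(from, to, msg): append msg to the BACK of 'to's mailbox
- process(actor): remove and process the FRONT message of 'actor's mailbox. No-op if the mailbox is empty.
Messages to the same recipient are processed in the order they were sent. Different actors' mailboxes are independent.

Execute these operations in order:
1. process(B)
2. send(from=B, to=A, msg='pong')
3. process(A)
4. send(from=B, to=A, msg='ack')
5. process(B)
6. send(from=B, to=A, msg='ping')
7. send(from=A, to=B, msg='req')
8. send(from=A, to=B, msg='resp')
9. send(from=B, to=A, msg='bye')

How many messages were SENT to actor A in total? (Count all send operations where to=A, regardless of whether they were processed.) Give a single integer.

After 1 (process(B)): A:[] B:[]
After 2 (send(from=B, to=A, msg='pong')): A:[pong] B:[]
After 3 (process(A)): A:[] B:[]
After 4 (send(from=B, to=A, msg='ack')): A:[ack] B:[]
After 5 (process(B)): A:[ack] B:[]
After 6 (send(from=B, to=A, msg='ping')): A:[ack,ping] B:[]
After 7 (send(from=A, to=B, msg='req')): A:[ack,ping] B:[req]
After 8 (send(from=A, to=B, msg='resp')): A:[ack,ping] B:[req,resp]
After 9 (send(from=B, to=A, msg='bye')): A:[ack,ping,bye] B:[req,resp]

Answer: 4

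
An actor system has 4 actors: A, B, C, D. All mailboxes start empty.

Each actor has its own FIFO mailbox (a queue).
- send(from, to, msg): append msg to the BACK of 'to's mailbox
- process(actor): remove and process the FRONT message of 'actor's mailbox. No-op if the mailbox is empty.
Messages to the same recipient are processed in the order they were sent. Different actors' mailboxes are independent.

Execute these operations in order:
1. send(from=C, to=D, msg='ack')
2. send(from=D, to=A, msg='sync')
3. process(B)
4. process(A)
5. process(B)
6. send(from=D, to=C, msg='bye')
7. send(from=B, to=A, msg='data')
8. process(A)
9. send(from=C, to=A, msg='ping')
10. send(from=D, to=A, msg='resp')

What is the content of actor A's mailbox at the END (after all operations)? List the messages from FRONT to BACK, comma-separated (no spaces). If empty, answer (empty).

After 1 (send(from=C, to=D, msg='ack')): A:[] B:[] C:[] D:[ack]
After 2 (send(from=D, to=A, msg='sync')): A:[sync] B:[] C:[] D:[ack]
After 3 (process(B)): A:[sync] B:[] C:[] D:[ack]
After 4 (process(A)): A:[] B:[] C:[] D:[ack]
After 5 (process(B)): A:[] B:[] C:[] D:[ack]
After 6 (send(from=D, to=C, msg='bye')): A:[] B:[] C:[bye] D:[ack]
After 7 (send(from=B, to=A, msg='data')): A:[data] B:[] C:[bye] D:[ack]
After 8 (process(A)): A:[] B:[] C:[bye] D:[ack]
After 9 (send(from=C, to=A, msg='ping')): A:[ping] B:[] C:[bye] D:[ack]
After 10 (send(from=D, to=A, msg='resp')): A:[ping,resp] B:[] C:[bye] D:[ack]

Answer: ping,resp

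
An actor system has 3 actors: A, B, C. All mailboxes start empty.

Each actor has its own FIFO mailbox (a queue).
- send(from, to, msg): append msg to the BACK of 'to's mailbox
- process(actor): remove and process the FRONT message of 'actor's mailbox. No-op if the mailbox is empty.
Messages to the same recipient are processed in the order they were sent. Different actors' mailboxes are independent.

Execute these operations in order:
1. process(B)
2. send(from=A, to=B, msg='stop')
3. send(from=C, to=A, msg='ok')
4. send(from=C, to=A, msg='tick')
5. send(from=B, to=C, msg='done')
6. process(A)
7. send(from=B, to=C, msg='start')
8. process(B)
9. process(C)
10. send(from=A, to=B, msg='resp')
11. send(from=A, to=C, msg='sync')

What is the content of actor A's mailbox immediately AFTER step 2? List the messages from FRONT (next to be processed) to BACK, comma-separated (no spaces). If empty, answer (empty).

After 1 (process(B)): A:[] B:[] C:[]
After 2 (send(from=A, to=B, msg='stop')): A:[] B:[stop] C:[]

(empty)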